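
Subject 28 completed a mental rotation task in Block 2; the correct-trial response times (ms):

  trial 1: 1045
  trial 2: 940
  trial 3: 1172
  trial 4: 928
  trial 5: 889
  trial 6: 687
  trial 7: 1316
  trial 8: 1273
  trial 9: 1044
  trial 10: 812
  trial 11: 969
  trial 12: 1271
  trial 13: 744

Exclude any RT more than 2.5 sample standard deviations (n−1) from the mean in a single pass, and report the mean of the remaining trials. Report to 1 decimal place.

1006.9 ms

n = 13, ΣRT = 13090, M = 1006.923
Σ(x−M)² = 501662.92; s = √(501662.92/12) = 204.463
Cutoffs: 1006.923 ± 2.5·204.463 → [495.8, 1518.1]
No RTs fall outside the cutoffs; all 13 retained. Mean = 13090/13 = 1006.923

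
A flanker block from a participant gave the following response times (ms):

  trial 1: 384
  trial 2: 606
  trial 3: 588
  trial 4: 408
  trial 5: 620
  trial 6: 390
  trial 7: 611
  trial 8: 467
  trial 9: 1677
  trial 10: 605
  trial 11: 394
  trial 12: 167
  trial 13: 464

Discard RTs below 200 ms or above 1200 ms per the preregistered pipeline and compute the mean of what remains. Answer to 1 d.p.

Excluded: 167, 1677
Retained (n=11): Σ = 5537
Mean = 5537/11 = 503.3636

503.4 ms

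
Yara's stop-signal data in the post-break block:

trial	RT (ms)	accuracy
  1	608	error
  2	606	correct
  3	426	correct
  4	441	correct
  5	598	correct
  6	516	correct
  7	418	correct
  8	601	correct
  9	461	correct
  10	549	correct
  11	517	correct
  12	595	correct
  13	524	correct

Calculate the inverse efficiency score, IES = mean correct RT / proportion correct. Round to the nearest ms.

Correct trials (n=12): 606, 426, 441, 598, 516, 418, 601, 461, 549, 517, 595, 524
Mean correct RT = 6252/12 = 521.0000 ms
Proportion correct = 12/13
IES = 521.0000 / (12/13) = 564.417 ms

564 ms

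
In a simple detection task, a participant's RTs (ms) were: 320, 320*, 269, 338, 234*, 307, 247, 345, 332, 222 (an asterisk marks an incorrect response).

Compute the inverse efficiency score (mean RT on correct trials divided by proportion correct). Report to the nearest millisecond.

372 ms

Correct trials (n=8): 320, 269, 338, 307, 247, 345, 332, 222
Mean correct RT = 2380/8 = 297.5000 ms
Proportion correct = 8/10
IES = 297.5000 / (8/10) = 371.875 ms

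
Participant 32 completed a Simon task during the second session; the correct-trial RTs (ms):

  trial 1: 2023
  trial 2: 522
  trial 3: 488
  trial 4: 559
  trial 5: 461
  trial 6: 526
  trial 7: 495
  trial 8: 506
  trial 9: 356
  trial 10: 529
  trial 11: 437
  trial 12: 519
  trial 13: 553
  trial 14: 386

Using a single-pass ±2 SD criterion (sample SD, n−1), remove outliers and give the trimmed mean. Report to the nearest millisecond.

487 ms

n = 14, ΣRT = 8360, M = 597.143
Σ(x−M)² = 2235493.71; s = √(2235493.71/13) = 414.682
Cutoffs: 597.143 ± 2·414.682 → [-232.2, 1426.5]
Outside: 2023 → excluded.
Retained (n=13): Σ = 6337, mean = 6337/13 = 487.462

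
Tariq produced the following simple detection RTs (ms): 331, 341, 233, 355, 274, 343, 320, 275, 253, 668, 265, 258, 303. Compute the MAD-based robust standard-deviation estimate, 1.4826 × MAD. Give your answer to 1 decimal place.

Sorted: 233, 253, 258, 265, 274, 275, 303, 320, 331, 341, 343, 355, 668 → median = 303
|x − 303| sorted: 0, 17, 28, 28, 29, 38, 38, 40, 45, 50, 52, 70, 365 → MAD = 38
Robust SD ≈ 1.4826 × 38 = 56.339

56.3 ms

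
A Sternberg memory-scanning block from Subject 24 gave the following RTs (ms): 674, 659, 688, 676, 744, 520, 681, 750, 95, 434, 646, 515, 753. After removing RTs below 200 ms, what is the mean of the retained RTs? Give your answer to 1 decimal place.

645.0 ms

Excluded: 95
Retained (n=12): Σ = 7740
Mean = 7740/12 = 645.0000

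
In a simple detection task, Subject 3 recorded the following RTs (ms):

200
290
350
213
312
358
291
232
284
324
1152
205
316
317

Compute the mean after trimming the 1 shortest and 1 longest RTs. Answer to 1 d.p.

Sorted: 200, 205, 213, 232, 284, 290, 291, 312, 316, 317, 324, 350, 358, 1152
Drop lowest 1 (200) and highest 1 (1152)
Remaining (n=12): Σ = 3492, mean = 3492/12 = 291.000

291.0 ms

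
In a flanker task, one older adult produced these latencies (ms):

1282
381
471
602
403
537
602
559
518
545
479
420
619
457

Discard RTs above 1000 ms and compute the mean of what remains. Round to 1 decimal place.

Excluded: 1282
Retained (n=13): Σ = 6593
Mean = 6593/13 = 507.1538

507.2 ms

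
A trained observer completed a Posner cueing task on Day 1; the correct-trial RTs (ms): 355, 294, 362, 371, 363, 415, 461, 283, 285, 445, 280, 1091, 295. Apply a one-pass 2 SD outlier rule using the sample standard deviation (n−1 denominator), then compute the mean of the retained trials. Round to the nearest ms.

n = 13, ΣRT = 5300, M = 407.692
Σ(x−M)² = 551936.77; s = √(551936.77/12) = 214.464
Cutoffs: 407.692 ± 2·214.464 → [-21.2, 836.6]
Outside: 1091 → excluded.
Retained (n=12): Σ = 4209, mean = 4209/12 = 350.750

351 ms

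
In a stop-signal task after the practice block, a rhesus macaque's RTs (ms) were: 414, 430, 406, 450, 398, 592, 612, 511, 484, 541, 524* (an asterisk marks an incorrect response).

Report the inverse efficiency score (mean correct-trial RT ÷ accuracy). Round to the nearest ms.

Correct trials (n=10): 414, 430, 406, 450, 398, 592, 612, 511, 484, 541
Mean correct RT = 4838/10 = 483.8000 ms
Proportion correct = 10/11
IES = 483.8000 / (10/11) = 532.180 ms

532 ms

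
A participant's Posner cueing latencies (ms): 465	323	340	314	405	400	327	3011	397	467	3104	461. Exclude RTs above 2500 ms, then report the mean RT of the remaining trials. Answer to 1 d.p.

Excluded: 3011, 3104
Retained (n=10): Σ = 3899
Mean = 3899/10 = 389.9000

389.9 ms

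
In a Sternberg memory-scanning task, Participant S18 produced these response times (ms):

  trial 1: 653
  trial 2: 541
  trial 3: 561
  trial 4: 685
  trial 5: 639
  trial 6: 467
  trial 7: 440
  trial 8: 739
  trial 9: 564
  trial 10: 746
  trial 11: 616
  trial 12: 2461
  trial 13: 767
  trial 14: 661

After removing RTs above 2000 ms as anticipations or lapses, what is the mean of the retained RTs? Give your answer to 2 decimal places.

Excluded: 2461
Retained (n=13): Σ = 8079
Mean = 8079/13 = 621.4615

621.46 ms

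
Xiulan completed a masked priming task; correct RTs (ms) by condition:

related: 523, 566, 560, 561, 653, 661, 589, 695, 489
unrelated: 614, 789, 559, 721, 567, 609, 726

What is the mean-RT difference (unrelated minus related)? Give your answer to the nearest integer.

M(related) = 5297/9 = 588.556
M(unrelated) = 4585/7 = 655.000
Difference = 655.000 − 588.556 = 66.444 ms

66 ms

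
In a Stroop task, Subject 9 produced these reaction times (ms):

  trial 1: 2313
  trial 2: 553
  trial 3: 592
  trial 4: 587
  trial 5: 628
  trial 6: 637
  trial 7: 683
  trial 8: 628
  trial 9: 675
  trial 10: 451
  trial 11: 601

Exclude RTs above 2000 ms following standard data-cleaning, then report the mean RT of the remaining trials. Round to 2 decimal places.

603.50 ms

Excluded: 2313
Retained (n=10): Σ = 6035
Mean = 6035/10 = 603.5000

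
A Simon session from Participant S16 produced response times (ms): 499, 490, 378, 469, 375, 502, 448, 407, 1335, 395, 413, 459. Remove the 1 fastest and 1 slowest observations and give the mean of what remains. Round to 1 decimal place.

446.0 ms

Sorted: 375, 378, 395, 407, 413, 448, 459, 469, 490, 499, 502, 1335
Drop lowest 1 (375) and highest 1 (1335)
Remaining (n=10): Σ = 4460, mean = 4460/10 = 446.000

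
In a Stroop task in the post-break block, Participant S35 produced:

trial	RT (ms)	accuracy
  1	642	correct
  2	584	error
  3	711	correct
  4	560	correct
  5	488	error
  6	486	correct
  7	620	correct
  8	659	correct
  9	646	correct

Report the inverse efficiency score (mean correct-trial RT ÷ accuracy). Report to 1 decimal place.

794.2 ms

Correct trials (n=7): 642, 711, 560, 486, 620, 659, 646
Mean correct RT = 4324/7 = 617.7143 ms
Proportion correct = 7/9
IES = 617.7143 / (7/9) = 794.204 ms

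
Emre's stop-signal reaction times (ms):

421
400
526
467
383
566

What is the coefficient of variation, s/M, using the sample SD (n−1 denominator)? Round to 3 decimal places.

0.159

n = 6, Σ = 2763, M = 460.5000
Σ(x−M)² = 26689.500; s = √(26689.500/5) = 73.0609
CV = 73.0609 / 460.5000 = 0.15866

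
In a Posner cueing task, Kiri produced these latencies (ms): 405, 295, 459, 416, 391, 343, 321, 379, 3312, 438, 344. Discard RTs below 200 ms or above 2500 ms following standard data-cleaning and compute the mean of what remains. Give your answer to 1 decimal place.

379.1 ms

Excluded: 3312
Retained (n=10): Σ = 3791
Mean = 3791/10 = 379.1000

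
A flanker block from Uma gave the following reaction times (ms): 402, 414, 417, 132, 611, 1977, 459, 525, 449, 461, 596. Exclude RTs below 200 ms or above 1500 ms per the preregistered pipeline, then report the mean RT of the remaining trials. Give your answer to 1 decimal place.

Excluded: 132, 1977
Retained (n=9): Σ = 4334
Mean = 4334/9 = 481.5556

481.6 ms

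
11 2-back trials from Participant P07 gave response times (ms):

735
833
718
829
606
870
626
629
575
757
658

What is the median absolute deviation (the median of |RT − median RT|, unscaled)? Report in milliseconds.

92 ms

Sorted: 575, 606, 626, 629, 658, 718, 735, 757, 829, 833, 870 → median = 718
|x − 718|: 17, 115, 0, 111, 112, 152, 92, 89, 143, 39, 60
Sorted deviations: 0, 17, 39, 60, 89, 92, 111, 112, 115, 143, 152 → MAD = 92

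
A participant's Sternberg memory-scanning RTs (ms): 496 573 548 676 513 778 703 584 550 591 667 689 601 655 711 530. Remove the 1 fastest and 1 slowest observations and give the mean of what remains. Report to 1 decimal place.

Sorted: 496, 513, 530, 548, 550, 573, 584, 591, 601, 655, 667, 676, 689, 703, 711, 778
Drop lowest 1 (496) and highest 1 (778)
Remaining (n=14): Σ = 8591, mean = 8591/14 = 613.643

613.6 ms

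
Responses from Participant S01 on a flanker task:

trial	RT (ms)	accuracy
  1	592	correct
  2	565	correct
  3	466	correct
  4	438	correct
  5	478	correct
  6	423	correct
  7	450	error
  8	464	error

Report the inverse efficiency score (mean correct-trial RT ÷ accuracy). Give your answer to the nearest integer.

Correct trials (n=6): 592, 565, 466, 438, 478, 423
Mean correct RT = 2962/6 = 493.6667 ms
Proportion correct = 6/8
IES = 493.6667 / (6/8) = 658.222 ms

658 ms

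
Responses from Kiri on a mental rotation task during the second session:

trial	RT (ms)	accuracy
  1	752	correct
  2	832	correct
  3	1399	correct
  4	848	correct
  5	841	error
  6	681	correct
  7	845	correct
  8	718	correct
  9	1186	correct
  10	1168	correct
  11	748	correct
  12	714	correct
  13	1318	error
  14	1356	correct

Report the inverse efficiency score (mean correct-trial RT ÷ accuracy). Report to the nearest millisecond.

Correct trials (n=12): 752, 832, 1399, 848, 681, 845, 718, 1186, 1168, 748, 714, 1356
Mean correct RT = 11247/12 = 937.2500 ms
Proportion correct = 12/14
IES = 937.2500 / (12/14) = 1093.458 ms

1093 ms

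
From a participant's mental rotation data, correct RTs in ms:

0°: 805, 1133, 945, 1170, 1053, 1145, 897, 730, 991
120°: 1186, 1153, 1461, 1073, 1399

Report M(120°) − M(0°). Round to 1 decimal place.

269.0 ms

M(0°) = 8869/9 = 985.444
M(120°) = 6272/5 = 1254.400
Difference = 1254.400 − 985.444 = 268.956 ms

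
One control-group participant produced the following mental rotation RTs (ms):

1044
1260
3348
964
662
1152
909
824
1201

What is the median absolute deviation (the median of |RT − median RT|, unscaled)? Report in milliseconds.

Sorted: 662, 824, 909, 964, 1044, 1152, 1201, 1260, 3348 → median = 1044
|x − 1044|: 0, 216, 2304, 80, 382, 108, 135, 220, 157
Sorted deviations: 0, 80, 108, 135, 157, 216, 220, 382, 2304 → MAD = 157

157 ms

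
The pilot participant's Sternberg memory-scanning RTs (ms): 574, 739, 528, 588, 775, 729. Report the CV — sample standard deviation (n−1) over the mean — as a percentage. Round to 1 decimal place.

15.9%

n = 6, Σ = 3933, M = 655.5000
Σ(x−M)² = 54109.500; s = √(54109.500/5) = 104.0284
CV = 104.0284 / 655.5000 = 0.15870 = 15.870%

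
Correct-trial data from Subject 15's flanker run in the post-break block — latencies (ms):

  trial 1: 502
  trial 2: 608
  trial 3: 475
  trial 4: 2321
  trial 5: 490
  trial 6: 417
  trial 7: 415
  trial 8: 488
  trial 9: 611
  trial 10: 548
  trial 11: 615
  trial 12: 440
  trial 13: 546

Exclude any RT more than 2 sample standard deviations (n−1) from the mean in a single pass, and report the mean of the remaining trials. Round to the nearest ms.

513 ms

n = 13, ΣRT = 8476, M = 652.000
Σ(x−M)² = 3075906.00; s = √(3075906.00/12) = 506.286
Cutoffs: 652.000 ± 2·506.286 → [-360.6, 1664.6]
Outside: 2321 → excluded.
Retained (n=12): Σ = 6155, mean = 6155/12 = 512.917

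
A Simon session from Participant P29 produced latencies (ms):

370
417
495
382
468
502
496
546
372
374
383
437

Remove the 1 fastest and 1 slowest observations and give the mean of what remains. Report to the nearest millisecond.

Sorted: 370, 372, 374, 382, 383, 417, 437, 468, 495, 496, 502, 546
Drop lowest 1 (370) and highest 1 (546)
Remaining (n=10): Σ = 4326, mean = 4326/10 = 432.600

433 ms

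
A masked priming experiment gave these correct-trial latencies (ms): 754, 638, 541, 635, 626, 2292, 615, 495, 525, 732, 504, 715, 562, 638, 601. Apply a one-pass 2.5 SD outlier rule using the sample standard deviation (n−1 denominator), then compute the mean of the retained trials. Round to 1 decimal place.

612.9 ms

n = 15, ΣRT = 10873, M = 724.867
Σ(x−M)² = 2719159.73; s = √(2719159.73/14) = 440.710
Cutoffs: 724.867 ± 2.5·440.710 → [-376.9, 1826.6]
Outside: 2292 → excluded.
Retained (n=14): Σ = 8581, mean = 8581/14 = 612.929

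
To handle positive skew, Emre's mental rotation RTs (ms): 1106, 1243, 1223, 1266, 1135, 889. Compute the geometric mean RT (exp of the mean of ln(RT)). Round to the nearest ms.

ln(RT): 7.0085, 7.1253, 7.1091, 7.1436, 7.0344, 6.7901
Mean ln(RT) = 42.2110/6 = 7.03516
Geometric mean = exp(7.03516) = 1135.88 ms

1136 ms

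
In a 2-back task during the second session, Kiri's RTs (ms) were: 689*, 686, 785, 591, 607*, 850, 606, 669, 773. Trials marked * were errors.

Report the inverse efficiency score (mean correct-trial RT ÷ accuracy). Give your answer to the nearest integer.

911 ms

Correct trials (n=7): 686, 785, 591, 850, 606, 669, 773
Mean correct RT = 4960/7 = 708.5714 ms
Proportion correct = 7/9
IES = 708.5714 / (7/9) = 911.020 ms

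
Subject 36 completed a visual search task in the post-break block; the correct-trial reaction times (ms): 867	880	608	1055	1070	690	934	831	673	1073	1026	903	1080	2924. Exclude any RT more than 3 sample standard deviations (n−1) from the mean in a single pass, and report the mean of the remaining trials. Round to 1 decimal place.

899.2 ms

n = 14, ΣRT = 14614, M = 1043.857
Σ(x−M)² = 4126285.71; s = √(4126285.71/13) = 563.388
Cutoffs: 1043.857 ± 3·563.388 → [-646.3, 2734.0]
Outside: 2924 → excluded.
Retained (n=13): Σ = 11690, mean = 11690/13 = 899.231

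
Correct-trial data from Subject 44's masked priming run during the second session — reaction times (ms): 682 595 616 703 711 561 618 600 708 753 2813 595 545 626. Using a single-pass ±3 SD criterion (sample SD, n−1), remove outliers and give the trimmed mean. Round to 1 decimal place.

639.5 ms

n = 14, ΣRT = 11126, M = 794.714
Σ(x−M)² = 4437156.86; s = √(4437156.86/13) = 584.226
Cutoffs: 794.714 ± 3·584.226 → [-958.0, 2547.4]
Outside: 2813 → excluded.
Retained (n=13): Σ = 8313, mean = 8313/13 = 639.462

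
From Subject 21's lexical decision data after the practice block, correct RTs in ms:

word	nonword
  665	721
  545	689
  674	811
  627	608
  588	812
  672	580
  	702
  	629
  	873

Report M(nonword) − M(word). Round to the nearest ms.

85 ms

M(word) = 3771/6 = 628.500
M(nonword) = 6425/9 = 713.889
Difference = 713.889 − 628.500 = 85.389 ms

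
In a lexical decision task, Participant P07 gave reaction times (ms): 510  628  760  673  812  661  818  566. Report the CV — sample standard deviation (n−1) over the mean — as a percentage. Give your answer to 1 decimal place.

n = 8, Σ = 5428, M = 678.5000
Σ(x−M)² = 87860.000; s = √(87860.000/7) = 112.0332
CV = 112.0332 / 678.5000 = 0.16512 = 16.512%

16.5%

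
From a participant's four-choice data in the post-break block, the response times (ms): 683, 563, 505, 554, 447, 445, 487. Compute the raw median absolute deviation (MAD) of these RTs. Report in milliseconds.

58 ms

Sorted: 445, 447, 487, 505, 554, 563, 683 → median = 505
|x − 505|: 178, 58, 0, 49, 58, 60, 18
Sorted deviations: 0, 18, 49, 58, 58, 60, 178 → MAD = 58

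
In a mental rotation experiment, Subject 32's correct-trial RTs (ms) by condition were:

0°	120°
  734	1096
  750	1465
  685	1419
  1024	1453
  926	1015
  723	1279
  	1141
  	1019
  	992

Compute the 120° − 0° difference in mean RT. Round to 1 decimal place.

M(0°) = 4842/6 = 807.000
M(120°) = 10879/9 = 1208.778
Difference = 1208.778 − 807.000 = 401.778 ms

401.8 ms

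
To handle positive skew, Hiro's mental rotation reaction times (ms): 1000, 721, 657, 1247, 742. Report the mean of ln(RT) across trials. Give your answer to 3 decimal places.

ln(RT): 6.9078, 6.5806, 6.4877, 7.1285, 6.6093
Σ ln(RT) = 33.7139
Mean = 33.7139/5 = 6.74278

6.743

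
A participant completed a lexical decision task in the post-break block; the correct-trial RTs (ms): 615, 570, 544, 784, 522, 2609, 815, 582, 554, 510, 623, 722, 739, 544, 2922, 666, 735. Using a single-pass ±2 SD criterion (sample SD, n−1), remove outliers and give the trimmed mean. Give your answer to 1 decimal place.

635.0 ms

n = 17, ΣRT = 15056, M = 885.647
Σ(x−M)² = 8202079.88; s = √(8202079.88/16) = 715.982
Cutoffs: 885.647 ± 2·715.982 → [-546.3, 2317.6]
Outside: 2609, 2922 → excluded.
Retained (n=15): Σ = 9525, mean = 9525/15 = 635.000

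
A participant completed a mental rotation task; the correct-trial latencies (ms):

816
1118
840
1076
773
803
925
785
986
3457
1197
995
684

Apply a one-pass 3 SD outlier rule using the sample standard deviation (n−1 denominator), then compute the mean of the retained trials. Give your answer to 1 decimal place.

916.5 ms

n = 13, ΣRT = 14455, M = 1111.923
Σ(x−M)² = 6234230.92; s = √(6234230.92/12) = 720.777
Cutoffs: 1111.923 ± 3·720.777 → [-1050.4, 3274.3]
Outside: 3457 → excluded.
Retained (n=12): Σ = 10998, mean = 10998/12 = 916.500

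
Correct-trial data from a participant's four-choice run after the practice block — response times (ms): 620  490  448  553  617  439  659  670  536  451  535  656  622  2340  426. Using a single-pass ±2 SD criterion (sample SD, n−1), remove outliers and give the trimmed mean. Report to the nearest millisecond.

552 ms

n = 15, ΣRT = 10062, M = 670.800
Σ(x−M)² = 3089232.40; s = √(3089232.40/14) = 469.744
Cutoffs: 670.800 ± 2·469.744 → [-268.7, 1610.3]
Outside: 2340 → excluded.
Retained (n=14): Σ = 7722, mean = 7722/14 = 551.571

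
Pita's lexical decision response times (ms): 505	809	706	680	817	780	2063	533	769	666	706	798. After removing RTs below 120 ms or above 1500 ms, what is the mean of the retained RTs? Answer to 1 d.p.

706.3 ms

Excluded: 2063
Retained (n=11): Σ = 7769
Mean = 7769/11 = 706.2727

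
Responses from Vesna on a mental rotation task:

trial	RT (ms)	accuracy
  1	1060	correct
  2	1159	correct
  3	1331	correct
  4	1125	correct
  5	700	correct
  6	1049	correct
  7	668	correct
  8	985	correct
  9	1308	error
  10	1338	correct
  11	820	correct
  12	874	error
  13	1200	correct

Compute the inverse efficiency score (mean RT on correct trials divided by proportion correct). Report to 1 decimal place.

1228.6 ms

Correct trials (n=11): 1060, 1159, 1331, 1125, 700, 1049, 668, 985, 1338, 820, 1200
Mean correct RT = 11435/11 = 1039.5455 ms
Proportion correct = 11/13
IES = 1039.5455 / (11/13) = 1228.554 ms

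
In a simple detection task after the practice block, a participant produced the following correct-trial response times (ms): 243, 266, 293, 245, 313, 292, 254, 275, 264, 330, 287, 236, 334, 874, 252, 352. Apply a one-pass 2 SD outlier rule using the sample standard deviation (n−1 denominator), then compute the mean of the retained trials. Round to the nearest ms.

n = 16, ΣRT = 5110, M = 319.375
Σ(x−M)² = 346547.75; s = √(346547.75/15) = 151.997
Cutoffs: 319.375 ± 2·151.997 → [15.4, 623.4]
Outside: 874 → excluded.
Retained (n=15): Σ = 4236, mean = 4236/15 = 282.400

282 ms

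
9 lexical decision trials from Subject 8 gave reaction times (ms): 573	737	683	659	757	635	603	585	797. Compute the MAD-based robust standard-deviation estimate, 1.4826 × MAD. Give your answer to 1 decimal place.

109.7 ms

Sorted: 573, 585, 603, 635, 659, 683, 737, 757, 797 → median = 659
|x − 659| sorted: 0, 24, 24, 56, 74, 78, 86, 98, 138 → MAD = 74
Robust SD ≈ 1.4826 × 74 = 109.712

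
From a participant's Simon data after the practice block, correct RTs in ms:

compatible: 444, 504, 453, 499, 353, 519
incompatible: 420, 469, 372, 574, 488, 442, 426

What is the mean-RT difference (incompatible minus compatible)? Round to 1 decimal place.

-6.1 ms

M(compatible) = 2772/6 = 462.000
M(incompatible) = 3191/7 = 455.857
Difference = 455.857 − 462.000 = -6.143 ms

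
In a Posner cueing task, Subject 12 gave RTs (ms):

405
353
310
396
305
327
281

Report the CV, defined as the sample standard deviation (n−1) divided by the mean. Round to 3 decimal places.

0.139

n = 7, Σ = 2377, M = 339.5714
Σ(x−M)² = 13303.714; s = √(13303.714/6) = 47.0881
CV = 47.0881 / 339.5714 = 0.13867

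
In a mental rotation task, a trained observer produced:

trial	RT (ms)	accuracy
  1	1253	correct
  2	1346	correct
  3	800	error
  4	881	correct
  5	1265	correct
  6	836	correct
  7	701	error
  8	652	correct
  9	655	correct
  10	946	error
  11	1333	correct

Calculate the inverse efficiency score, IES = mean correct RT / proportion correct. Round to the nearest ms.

Correct trials (n=8): 1253, 1346, 881, 1265, 836, 652, 655, 1333
Mean correct RT = 8221/8 = 1027.6250 ms
Proportion correct = 8/11
IES = 1027.6250 / (8/11) = 1412.984 ms

1413 ms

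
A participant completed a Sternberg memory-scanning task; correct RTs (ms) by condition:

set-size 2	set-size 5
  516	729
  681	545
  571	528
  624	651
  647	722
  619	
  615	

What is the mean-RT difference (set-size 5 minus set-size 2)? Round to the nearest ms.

M(set-size 2) = 4273/7 = 610.429
M(set-size 5) = 3175/5 = 635.000
Difference = 635.000 − 610.429 = 24.571 ms

25 ms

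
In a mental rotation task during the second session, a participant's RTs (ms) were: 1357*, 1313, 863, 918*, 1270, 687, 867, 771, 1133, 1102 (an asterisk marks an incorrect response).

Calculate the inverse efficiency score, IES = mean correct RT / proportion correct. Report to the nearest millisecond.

Correct trials (n=8): 1313, 863, 1270, 687, 867, 771, 1133, 1102
Mean correct RT = 8006/8 = 1000.7500 ms
Proportion correct = 8/10
IES = 1000.7500 / (8/10) = 1250.938 ms

1251 ms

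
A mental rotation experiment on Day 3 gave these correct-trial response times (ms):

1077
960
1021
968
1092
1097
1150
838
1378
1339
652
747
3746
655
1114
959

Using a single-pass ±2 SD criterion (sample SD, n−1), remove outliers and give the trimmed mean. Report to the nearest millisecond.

n = 16, ΣRT = 18793, M = 1174.562
Σ(x−M)² = 7705193.94; s = √(7705193.94/15) = 716.714
Cutoffs: 1174.562 ± 2·716.714 → [-258.9, 2608.0]
Outside: 3746 → excluded.
Retained (n=15): Σ = 15047, mean = 15047/15 = 1003.133

1003 ms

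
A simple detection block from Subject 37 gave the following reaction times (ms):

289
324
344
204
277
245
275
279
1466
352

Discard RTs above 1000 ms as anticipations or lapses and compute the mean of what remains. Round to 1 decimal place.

Excluded: 1466
Retained (n=9): Σ = 2589
Mean = 2589/9 = 287.6667

287.7 ms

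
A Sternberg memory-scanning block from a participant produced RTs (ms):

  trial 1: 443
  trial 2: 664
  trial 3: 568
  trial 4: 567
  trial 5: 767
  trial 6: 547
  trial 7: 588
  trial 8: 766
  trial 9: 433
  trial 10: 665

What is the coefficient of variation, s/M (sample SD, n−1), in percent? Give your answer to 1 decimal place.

19.3%

n = 10, Σ = 6008, M = 600.8000
Σ(x−M)² = 121363.600; s = √(121363.600/9) = 116.1243
CV = 116.1243 / 600.8000 = 0.19328 = 19.328%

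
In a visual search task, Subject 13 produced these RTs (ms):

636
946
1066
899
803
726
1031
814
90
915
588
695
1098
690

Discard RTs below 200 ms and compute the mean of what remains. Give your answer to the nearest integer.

839 ms

Excluded: 90
Retained (n=13): Σ = 10907
Mean = 10907/13 = 839.0000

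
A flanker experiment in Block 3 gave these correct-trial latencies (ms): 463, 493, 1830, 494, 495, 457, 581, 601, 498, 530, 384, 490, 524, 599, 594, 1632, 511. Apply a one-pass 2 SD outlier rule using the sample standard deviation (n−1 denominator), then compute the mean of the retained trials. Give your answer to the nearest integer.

514 ms

n = 17, ΣRT = 11176, M = 657.412
Σ(x−M)² = 2682974.12; s = √(2682974.12/16) = 409.495
Cutoffs: 657.412 ± 2·409.495 → [-161.6, 1476.4]
Outside: 1632, 1830 → excluded.
Retained (n=15): Σ = 7714, mean = 7714/15 = 514.267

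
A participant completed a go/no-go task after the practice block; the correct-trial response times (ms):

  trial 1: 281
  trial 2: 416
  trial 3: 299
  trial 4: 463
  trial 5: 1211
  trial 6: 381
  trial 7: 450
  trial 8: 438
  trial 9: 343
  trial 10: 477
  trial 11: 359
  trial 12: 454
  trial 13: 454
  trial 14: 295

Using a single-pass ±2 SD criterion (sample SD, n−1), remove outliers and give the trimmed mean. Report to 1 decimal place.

n = 14, ΣRT = 6321, M = 451.500
Σ(x−M)² = 681197.50; s = √(681197.50/13) = 228.910
Cutoffs: 451.500 ± 2·228.910 → [-6.3, 909.3]
Outside: 1211 → excluded.
Retained (n=13): Σ = 5110, mean = 5110/13 = 393.077

393.1 ms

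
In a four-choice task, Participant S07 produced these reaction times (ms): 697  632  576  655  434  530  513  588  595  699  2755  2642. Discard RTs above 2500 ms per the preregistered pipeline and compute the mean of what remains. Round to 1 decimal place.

591.9 ms

Excluded: 2642, 2755
Retained (n=10): Σ = 5919
Mean = 5919/10 = 591.9000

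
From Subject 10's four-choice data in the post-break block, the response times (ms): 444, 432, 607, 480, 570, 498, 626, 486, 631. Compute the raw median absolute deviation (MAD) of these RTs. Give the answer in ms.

66 ms

Sorted: 432, 444, 480, 486, 498, 570, 607, 626, 631 → median = 498
|x − 498|: 54, 66, 109, 18, 72, 0, 128, 12, 133
Sorted deviations: 0, 12, 18, 54, 66, 72, 109, 128, 133 → MAD = 66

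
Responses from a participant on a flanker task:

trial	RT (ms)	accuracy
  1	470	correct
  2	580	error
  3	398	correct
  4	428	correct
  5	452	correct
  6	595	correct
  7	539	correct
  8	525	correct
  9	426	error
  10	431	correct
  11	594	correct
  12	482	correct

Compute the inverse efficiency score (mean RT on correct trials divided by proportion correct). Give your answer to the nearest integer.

590 ms

Correct trials (n=10): 470, 398, 428, 452, 595, 539, 525, 431, 594, 482
Mean correct RT = 4914/10 = 491.4000 ms
Proportion correct = 10/12
IES = 491.4000 / (10/12) = 589.680 ms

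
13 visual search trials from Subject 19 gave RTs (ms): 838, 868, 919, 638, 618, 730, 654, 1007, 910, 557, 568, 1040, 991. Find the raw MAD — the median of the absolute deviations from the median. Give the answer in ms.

Sorted: 557, 568, 618, 638, 654, 730, 838, 868, 910, 919, 991, 1007, 1040 → median = 838
|x − 838|: 0, 30, 81, 200, 220, 108, 184, 169, 72, 281, 270, 202, 153
Sorted deviations: 0, 30, 72, 81, 108, 153, 169, 184, 200, 202, 220, 270, 281 → MAD = 169

169 ms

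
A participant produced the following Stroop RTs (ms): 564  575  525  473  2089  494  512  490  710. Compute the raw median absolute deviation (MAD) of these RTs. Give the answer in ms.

Sorted: 473, 490, 494, 512, 525, 564, 575, 710, 2089 → median = 525
|x − 525|: 39, 50, 0, 52, 1564, 31, 13, 35, 185
Sorted deviations: 0, 13, 31, 35, 39, 50, 52, 185, 1564 → MAD = 39

39 ms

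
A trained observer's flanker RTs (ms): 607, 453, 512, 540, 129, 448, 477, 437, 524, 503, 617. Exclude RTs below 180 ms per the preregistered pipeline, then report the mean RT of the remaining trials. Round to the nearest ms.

512 ms

Excluded: 129
Retained (n=10): Σ = 5118
Mean = 5118/10 = 511.8000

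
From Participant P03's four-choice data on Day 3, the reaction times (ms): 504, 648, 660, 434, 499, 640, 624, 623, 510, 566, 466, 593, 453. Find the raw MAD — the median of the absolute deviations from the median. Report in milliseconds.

67 ms

Sorted: 434, 453, 466, 499, 504, 510, 566, 593, 623, 624, 640, 648, 660 → median = 566
|x − 566|: 62, 82, 94, 132, 67, 74, 58, 57, 56, 0, 100, 27, 113
Sorted deviations: 0, 27, 56, 57, 58, 62, 67, 74, 82, 94, 100, 113, 132 → MAD = 67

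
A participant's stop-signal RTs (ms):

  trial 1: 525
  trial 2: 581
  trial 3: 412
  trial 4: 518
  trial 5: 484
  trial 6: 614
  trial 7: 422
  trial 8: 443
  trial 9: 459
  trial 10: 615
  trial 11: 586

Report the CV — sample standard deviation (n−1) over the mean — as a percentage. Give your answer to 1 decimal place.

14.8%

n = 11, Σ = 5659, M = 514.4545
Σ(x−M)² = 57842.727; s = √(57842.727/10) = 76.0544
CV = 76.0544 / 514.4545 = 0.14784 = 14.784%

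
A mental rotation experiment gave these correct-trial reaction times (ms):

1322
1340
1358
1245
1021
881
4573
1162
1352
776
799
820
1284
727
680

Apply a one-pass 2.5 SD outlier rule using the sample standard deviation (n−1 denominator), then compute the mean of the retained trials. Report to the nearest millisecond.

n = 15, ΣRT = 19340, M = 1289.333
Σ(x−M)² = 12463407.33; s = √(12463407.33/14) = 943.527
Cutoffs: 1289.333 ± 2.5·943.527 → [-1069.5, 3648.2]
Outside: 4573 → excluded.
Retained (n=14): Σ = 14767, mean = 14767/14 = 1054.786

1055 ms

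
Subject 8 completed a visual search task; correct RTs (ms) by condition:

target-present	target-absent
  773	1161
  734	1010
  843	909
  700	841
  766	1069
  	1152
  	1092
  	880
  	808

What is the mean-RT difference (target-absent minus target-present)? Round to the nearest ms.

228 ms

M(target-present) = 3816/5 = 763.200
M(target-absent) = 8922/9 = 991.333
Difference = 991.333 − 763.200 = 228.133 ms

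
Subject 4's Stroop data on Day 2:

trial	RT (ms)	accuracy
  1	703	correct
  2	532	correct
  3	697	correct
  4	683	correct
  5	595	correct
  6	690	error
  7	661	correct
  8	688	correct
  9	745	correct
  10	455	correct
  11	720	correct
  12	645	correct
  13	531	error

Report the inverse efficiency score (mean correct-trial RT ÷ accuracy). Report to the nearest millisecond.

Correct trials (n=11): 703, 532, 697, 683, 595, 661, 688, 745, 455, 720, 645
Mean correct RT = 7124/11 = 647.6364 ms
Proportion correct = 11/13
IES = 647.6364 / (11/13) = 765.388 ms

765 ms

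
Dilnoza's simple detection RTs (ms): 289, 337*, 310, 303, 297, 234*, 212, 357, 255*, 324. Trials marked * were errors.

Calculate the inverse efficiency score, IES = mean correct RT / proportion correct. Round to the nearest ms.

427 ms

Correct trials (n=7): 289, 310, 303, 297, 212, 357, 324
Mean correct RT = 2092/7 = 298.8571 ms
Proportion correct = 7/10
IES = 298.8571 / (7/10) = 426.939 ms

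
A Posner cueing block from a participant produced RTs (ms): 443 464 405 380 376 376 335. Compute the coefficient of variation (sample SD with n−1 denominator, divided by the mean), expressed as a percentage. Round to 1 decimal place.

11.1%

n = 7, Σ = 2779, M = 397.0000
Σ(x−M)² = 11684.000; s = √(11684.000/6) = 44.1286
CV = 44.1286 / 397.0000 = 0.11116 = 11.116%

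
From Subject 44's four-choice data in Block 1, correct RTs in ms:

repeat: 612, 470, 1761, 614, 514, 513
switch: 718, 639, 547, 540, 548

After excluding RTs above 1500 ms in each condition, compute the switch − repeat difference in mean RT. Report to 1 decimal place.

repeat: exclude 1761
M(repeat) = 2723/5 = 544.600
M(switch) = 2992/5 = 598.400
Difference = 598.400 − 544.600 = 53.800 ms

53.8 ms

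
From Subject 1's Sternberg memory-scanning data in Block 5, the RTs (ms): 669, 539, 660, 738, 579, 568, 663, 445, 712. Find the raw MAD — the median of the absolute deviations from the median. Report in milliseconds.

78 ms

Sorted: 445, 539, 568, 579, 660, 663, 669, 712, 738 → median = 660
|x − 660|: 9, 121, 0, 78, 81, 92, 3, 215, 52
Sorted deviations: 0, 3, 9, 52, 78, 81, 92, 121, 215 → MAD = 78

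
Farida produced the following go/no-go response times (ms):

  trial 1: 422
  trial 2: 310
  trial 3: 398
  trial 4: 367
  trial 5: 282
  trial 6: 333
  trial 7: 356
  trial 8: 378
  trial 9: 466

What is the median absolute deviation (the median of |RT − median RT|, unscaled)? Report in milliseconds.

Sorted: 282, 310, 333, 356, 367, 378, 398, 422, 466 → median = 367
|x − 367|: 55, 57, 31, 0, 85, 34, 11, 11, 99
Sorted deviations: 0, 11, 11, 31, 34, 55, 57, 85, 99 → MAD = 34

34 ms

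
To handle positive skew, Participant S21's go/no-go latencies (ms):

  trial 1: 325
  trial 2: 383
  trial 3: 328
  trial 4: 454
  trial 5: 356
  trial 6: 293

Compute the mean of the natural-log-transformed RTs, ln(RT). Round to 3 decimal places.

ln(RT): 5.7838, 5.9480, 5.7930, 6.1181, 5.8749, 5.6802
Σ ln(RT) = 35.1981
Mean = 35.1981/6 = 5.86635

5.866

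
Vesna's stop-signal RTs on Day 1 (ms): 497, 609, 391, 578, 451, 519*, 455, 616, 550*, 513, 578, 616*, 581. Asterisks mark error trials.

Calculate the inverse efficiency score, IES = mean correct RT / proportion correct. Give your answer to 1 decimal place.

Correct trials (n=10): 497, 609, 391, 578, 451, 455, 616, 513, 578, 581
Mean correct RT = 5269/10 = 526.9000 ms
Proportion correct = 10/13
IES = 526.9000 / (10/13) = 684.970 ms

685.0 ms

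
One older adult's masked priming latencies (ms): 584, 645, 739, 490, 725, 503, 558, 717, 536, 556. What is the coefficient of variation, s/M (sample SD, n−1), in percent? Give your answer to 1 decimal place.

15.6%

n = 10, Σ = 6053, M = 605.3000
Σ(x−M)² = 79940.100; s = √(79940.100/9) = 94.2456
CV = 94.2456 / 605.3000 = 0.15570 = 15.570%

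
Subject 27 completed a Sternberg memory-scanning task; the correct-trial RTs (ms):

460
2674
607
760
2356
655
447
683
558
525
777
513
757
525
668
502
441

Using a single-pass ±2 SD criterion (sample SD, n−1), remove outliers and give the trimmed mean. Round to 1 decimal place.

591.9 ms

n = 17, ΣRT = 13908, M = 818.118
Σ(x−M)² = 6770873.76; s = √(6770873.76/16) = 650.523
Cutoffs: 818.118 ± 2·650.523 → [-482.9, 2119.2]
Outside: 2356, 2674 → excluded.
Retained (n=15): Σ = 8878, mean = 8878/15 = 591.867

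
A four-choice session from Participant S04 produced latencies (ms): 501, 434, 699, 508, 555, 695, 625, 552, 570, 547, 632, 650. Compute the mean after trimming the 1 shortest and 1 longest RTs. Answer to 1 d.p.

583.5 ms

Sorted: 434, 501, 508, 547, 552, 555, 570, 625, 632, 650, 695, 699
Drop lowest 1 (434) and highest 1 (699)
Remaining (n=10): Σ = 5835, mean = 5835/10 = 583.500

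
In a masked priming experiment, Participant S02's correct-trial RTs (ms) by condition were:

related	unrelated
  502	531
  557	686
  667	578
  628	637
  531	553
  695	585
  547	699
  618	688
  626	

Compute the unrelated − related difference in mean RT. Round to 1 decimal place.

M(related) = 5371/9 = 596.778
M(unrelated) = 4957/8 = 619.625
Difference = 619.625 − 596.778 = 22.847 ms

22.8 ms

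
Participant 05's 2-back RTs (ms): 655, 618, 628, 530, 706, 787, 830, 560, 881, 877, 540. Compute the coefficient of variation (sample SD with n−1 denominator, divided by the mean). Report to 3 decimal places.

0.192

n = 11, Σ = 7612, M = 692.0000
Σ(x−M)² = 175924.000; s = √(175924.000/10) = 132.6363
CV = 132.6363 / 692.0000 = 0.19167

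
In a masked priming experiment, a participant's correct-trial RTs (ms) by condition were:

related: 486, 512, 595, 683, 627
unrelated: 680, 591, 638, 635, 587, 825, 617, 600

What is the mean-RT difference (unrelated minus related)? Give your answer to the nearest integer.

66 ms

M(related) = 2903/5 = 580.600
M(unrelated) = 5173/8 = 646.625
Difference = 646.625 − 580.600 = 66.025 ms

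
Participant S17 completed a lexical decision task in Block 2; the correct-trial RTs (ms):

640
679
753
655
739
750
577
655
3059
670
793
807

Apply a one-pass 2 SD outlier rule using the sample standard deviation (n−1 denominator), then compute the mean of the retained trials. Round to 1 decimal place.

n = 12, ΣRT = 10777, M = 898.083
Σ(x−M)² = 5145084.92; s = √(5145084.92/11) = 683.912
Cutoffs: 898.083 ± 2·683.912 → [-469.7, 2265.9]
Outside: 3059 → excluded.
Retained (n=11): Σ = 7718, mean = 7718/11 = 701.636

701.6 ms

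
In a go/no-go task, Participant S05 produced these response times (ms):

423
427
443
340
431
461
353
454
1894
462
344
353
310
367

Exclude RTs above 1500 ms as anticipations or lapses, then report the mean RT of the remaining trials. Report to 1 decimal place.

Excluded: 1894
Retained (n=13): Σ = 5168
Mean = 5168/13 = 397.5385

397.5 ms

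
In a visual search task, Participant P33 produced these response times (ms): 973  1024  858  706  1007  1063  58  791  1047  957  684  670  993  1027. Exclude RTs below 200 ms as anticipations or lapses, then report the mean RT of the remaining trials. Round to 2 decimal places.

907.69 ms

Excluded: 58
Retained (n=13): Σ = 11800
Mean = 11800/13 = 907.6923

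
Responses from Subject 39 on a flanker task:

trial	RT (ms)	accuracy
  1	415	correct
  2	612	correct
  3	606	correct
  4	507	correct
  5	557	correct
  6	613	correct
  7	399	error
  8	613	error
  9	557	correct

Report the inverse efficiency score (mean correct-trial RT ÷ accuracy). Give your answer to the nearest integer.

710 ms

Correct trials (n=7): 415, 612, 606, 507, 557, 613, 557
Mean correct RT = 3867/7 = 552.4286 ms
Proportion correct = 7/9
IES = 552.4286 / (7/9) = 710.265 ms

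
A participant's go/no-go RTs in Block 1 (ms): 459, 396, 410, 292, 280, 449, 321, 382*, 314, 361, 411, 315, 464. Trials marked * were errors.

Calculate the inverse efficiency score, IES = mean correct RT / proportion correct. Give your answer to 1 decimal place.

403.7 ms

Correct trials (n=12): 459, 396, 410, 292, 280, 449, 321, 314, 361, 411, 315, 464
Mean correct RT = 4472/12 = 372.6667 ms
Proportion correct = 12/13
IES = 372.6667 / (12/13) = 403.722 ms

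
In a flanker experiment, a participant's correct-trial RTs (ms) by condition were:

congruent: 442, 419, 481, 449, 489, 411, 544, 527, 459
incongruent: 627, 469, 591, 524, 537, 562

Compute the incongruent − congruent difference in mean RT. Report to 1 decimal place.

M(congruent) = 4221/9 = 469.000
M(incongruent) = 3310/6 = 551.667
Difference = 551.667 − 469.000 = 82.667 ms

82.7 ms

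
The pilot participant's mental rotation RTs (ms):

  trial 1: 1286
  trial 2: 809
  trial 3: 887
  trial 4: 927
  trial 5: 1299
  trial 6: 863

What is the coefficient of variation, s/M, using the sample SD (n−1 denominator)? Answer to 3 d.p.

n = 6, Σ = 6071, M = 1011.8333
Σ(x−M)² = 243704.833; s = √(243704.833/5) = 220.7736
CV = 220.7736 / 1011.8333 = 0.21819

0.218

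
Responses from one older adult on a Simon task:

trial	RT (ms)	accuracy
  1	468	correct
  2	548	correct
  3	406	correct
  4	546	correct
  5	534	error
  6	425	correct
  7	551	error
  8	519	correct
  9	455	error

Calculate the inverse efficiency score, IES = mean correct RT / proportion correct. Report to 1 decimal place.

Correct trials (n=6): 468, 548, 406, 546, 425, 519
Mean correct RT = 2912/6 = 485.3333 ms
Proportion correct = 6/9
IES = 485.3333 / (6/9) = 728.000 ms

728.0 ms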